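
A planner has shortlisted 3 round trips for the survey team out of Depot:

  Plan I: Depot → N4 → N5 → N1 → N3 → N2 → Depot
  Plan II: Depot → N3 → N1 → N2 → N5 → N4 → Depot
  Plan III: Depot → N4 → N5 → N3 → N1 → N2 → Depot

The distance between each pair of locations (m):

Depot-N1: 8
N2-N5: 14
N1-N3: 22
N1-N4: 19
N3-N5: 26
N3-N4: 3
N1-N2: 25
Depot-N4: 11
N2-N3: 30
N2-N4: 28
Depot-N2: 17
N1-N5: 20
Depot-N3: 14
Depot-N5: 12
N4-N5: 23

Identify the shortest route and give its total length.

Shortest is Plan II, total 109 m.

Plan I: 11 + 23 + 20 + 22 + 30 + 17 = 123
Plan II: 14 + 22 + 25 + 14 + 23 + 11 = 109
Plan III: 11 + 23 + 26 + 22 + 25 + 17 = 124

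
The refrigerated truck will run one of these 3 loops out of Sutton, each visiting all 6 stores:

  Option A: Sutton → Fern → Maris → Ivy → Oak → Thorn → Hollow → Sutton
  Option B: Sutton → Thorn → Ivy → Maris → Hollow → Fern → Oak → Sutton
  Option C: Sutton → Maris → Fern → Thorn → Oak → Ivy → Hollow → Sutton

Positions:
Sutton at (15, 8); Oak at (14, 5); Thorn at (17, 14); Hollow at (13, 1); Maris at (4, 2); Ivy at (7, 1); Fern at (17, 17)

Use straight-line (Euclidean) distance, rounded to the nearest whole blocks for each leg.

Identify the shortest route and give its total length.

Option A: 9 + 20 + 3 + 8 + 9 + 14 + 7 = 70
Option B: 6 + 16 + 3 + 9 + 16 + 12 + 3 = 65
Option C: 13 + 20 + 3 + 9 + 8 + 6 + 7 = 66

Shortest is Option B, total 65 blocks.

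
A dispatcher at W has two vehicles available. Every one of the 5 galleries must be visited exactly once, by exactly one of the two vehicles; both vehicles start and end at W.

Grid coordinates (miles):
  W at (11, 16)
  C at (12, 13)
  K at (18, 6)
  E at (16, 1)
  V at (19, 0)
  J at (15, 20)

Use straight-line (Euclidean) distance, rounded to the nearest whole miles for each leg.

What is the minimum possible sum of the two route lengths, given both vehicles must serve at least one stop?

Minimum combined distance: 49 miles.

There are 2^4 − 1 = 15 ways to divide the 5 stops into two non-empty groups. For each, the best each vehicle can do is its own shortest tour through its group:
  {C} + {K, E, V, J}: 6 + 45 = 51
  {K} + {C, E, V, J}: 24 + 45 = 69
  {C, K} + {E, V, J}: 24 + 45 = 69
  {E} + {C, K, V, J}: 32 + 44 = 76
  {C, E} + {K, V, J}: 32 + 44 = 76
  {K, E} + {C, V, J}: 33 + 44 = 77
  … (15 splits in total)
  {C, K, E, V} + {J}: 37 + 12 = 49  ← best
Best: vehicle 1 W → C → K → V → E → W = 37; vehicle 2 W → J → W = 12; combined 49.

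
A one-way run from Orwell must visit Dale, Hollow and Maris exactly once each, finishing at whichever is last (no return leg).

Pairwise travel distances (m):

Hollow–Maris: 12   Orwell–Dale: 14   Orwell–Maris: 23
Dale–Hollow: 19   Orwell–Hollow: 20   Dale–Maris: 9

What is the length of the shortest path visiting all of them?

There are 3! = 6 possible orderings.
Orwell - Dale - Hollow - Maris: 14+19+12 = 45
Orwell - Dale - Maris - Hollow: 14+9+12 = 35
Orwell - Hollow - Dale - Maris: 20+19+9 = 48
Orwell - Hollow - Maris - Dale: 20+12+9 = 41
Orwell - Maris - Dale - Hollow: 23+9+19 = 51
Orwell - Maris - Hollow - Dale: 23+12+19 = 54
The minimum is 35.
One shortest path: Orwell → Dale → Maris → Hollow.

Shortest open route: 35 m.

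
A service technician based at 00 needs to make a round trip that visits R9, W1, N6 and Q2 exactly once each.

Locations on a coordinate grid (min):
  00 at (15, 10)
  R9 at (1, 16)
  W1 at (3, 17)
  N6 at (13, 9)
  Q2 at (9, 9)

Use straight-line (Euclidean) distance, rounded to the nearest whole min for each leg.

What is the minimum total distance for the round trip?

33 min — the shortest possible round trip.

00 - R9 - W1 - N6 - Q2 - 00: 15+2+13+4+6 = 40
00 - R9 - W1 - Q2 - N6 - 00: 15+2+10+4+2 = 33
00 - R9 - N6 - W1 - Q2 - 00: 15+14+13+10+6 = 58
00 - R9 - N6 - Q2 - W1 - 00: 15+14+4+10+14 = 57
00 - R9 - Q2 - W1 - N6 - 00: 15+11+10+13+2 = 51
00 - R9 - Q2 - N6 - W1 - 00: 15+11+4+13+14 = 57
00 - W1 - R9 - N6 - Q2 - 00: 14+2+14+4+6 = 40
00 - W1 - R9 - Q2 - N6 - 00: 14+2+11+4+2 = 33
00 - W1 - N6 - R9 - Q2 - 00: 14+13+14+11+6 = 58
00 - W1 - Q2 - R9 - N6 - 00: 14+10+11+14+2 = 51
00 - N6 - R9 - W1 - Q2 - 00: 2+14+2+10+6 = 34
00 - N6 - W1 - R9 - Q2 - 00: 2+13+2+11+6 = 34
The minimum is 33.
One optimal route: 00 → R9 → W1 → Q2 → N6 → 00 (or its reverse).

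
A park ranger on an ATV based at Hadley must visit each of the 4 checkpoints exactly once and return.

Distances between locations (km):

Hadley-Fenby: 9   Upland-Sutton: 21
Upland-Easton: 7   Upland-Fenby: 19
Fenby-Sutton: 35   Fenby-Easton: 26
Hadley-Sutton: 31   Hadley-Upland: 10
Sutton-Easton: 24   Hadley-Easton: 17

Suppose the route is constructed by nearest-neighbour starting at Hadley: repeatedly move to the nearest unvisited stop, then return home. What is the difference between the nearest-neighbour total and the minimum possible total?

The nearest-neighbour route is 5 km longer than optimal.

From Hadley: Fenby=9, Upland=10, Easton=17, Sutton=31 → choose Fenby (9).
From Fenby: Upland=19, Easton=26, Sutton=35 → choose Upland (19).
From Upland: Easton=7, Sutton=21 → choose Easton (7).
From Easton: Sutton=24 → choose Sutton (24).
NN route Hadley → Fenby → Upland → Easton → Sutton → Hadley costs 90.
Optimal: Hadley → Upland → Easton → Sutton → Fenby → Hadley costs 85 (by enumerating all 12 distinct tours).
Excess = 90 − 85 = 5.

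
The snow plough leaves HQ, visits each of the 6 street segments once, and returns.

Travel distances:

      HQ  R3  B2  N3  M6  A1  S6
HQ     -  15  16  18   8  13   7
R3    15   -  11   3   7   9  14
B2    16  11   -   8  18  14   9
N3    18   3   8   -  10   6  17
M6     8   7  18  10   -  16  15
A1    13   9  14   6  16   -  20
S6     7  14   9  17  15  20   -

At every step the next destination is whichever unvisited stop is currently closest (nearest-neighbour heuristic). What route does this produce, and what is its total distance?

Total distance 63 via the nearest-neighbour route HQ → S6 → B2 → N3 → R3 → M6 → A1 → HQ.

HQ → [S6:7 / M6:8 / A1:13 / R3:15 / B2:16 / N3:18] → S6 (7)
S6 → [B2:9 / R3:14 / M6:15 / N3:17 / A1:20] → B2 (9)
B2 → [N3:8 / R3:11 / A1:14 / M6:18] → N3 (8)
N3 → [R3:3 / A1:6 / M6:10] → R3 (3)
R3 → [M6:7 / A1:9] → M6 (7)
M6 → [A1:16] → A1 (16)
Return A1→HQ: 13.
Total = 7 + 9 + 8 + 3 + 7 + 16 + 13 = 63.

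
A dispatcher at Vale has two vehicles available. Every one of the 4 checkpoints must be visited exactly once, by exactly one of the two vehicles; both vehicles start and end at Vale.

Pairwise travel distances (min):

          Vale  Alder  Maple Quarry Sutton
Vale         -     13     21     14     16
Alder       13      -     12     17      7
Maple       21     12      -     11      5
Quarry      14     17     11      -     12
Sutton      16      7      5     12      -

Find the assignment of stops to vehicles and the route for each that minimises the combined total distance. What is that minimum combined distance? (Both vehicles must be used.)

Minimum combined distance: 72 min.

There are 2^3 − 1 = 7 ways to divide the 4 stops into two non-empty groups. For each, the best each vehicle can do is its own shortest tour through its group:
  {Alder} + {Maple, Quarry, Sutton}: 26 + 46 = 72
  {Maple} + {Alder, Quarry, Sutton}: 42 + 46 = 88
  {Alder, Maple} + {Quarry, Sutton}: 46 + 42 = 88
  {Quarry} + {Alder, Maple, Sutton}: 28 + 46 = 74
  {Alder, Quarry} + {Maple, Sutton}: 44 + 42 = 86
  {Maple, Quarry} + {Alder, Sutton}: 46 + 36 = 82
  … (7 splits in total)
Best: vehicle 1 Vale → Alder → Vale = 26; vehicle 2 Vale → Quarry → Maple → Sutton → Vale = 46; combined 72.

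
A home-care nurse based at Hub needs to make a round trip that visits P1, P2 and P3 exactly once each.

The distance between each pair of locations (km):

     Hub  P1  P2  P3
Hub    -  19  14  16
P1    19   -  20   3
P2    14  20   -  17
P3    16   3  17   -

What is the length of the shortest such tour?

Shortest round trip = 53 km.

There are 3 distinct closed tours to check (reversals are equivalent).
Hub → P1 → P2 → P3 → Hub: 19+20+17+16 = 72
Hub → P1 → P3 → P2 → Hub: 19+3+17+14 = 53
Hub → P2 → P1 → P3 → Hub: 14+20+3+16 = 53
The minimum is 53.
One optimal route: Hub → P1 → P3 → P2 → Hub (or its reverse).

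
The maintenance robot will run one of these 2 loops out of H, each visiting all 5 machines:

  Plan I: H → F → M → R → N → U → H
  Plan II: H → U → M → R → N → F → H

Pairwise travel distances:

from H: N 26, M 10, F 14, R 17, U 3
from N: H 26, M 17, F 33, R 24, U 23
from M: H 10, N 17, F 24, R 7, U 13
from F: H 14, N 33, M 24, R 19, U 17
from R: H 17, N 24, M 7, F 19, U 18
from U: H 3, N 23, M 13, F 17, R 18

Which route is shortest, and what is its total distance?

Plan I: 14 + 24 + 7 + 24 + 23 + 3 = 95
Plan II: 3 + 13 + 7 + 24 + 33 + 14 = 94

94 — Plan II is the shortest.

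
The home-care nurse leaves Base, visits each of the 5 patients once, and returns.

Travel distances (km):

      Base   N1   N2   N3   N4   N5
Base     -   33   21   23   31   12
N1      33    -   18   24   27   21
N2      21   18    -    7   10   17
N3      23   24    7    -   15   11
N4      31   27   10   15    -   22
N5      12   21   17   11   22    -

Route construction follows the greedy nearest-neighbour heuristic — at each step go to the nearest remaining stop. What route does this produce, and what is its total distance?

Base → [N5:12 / N2:21 / N3:23 / N4:31 / N1:33] → N5 (12)
N5 → [N3:11 / N2:17 / N1:21 / N4:22] → N3 (11)
N3 → [N2:7 / N4:15 / N1:24] → N2 (7)
N2 → [N4:10 / N1:18] → N4 (10)
N4 → [N1:27] → N1 (27)
Return N1→Base: 33.
Total = 12 + 11 + 7 + 10 + 27 + 33 = 100.

100 km along Base → N5 → N3 → N2 → N4 → N1 → Base.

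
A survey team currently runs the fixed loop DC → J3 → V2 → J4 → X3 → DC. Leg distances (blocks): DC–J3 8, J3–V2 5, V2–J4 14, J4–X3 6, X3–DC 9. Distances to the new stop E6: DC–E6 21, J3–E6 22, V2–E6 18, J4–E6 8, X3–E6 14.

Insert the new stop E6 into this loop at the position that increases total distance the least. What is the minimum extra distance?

Minimum extra distance: 12 blocks, inserting E6 between V2 and J4.

Insertion cost between consecutive stops i–j is d(i,E6) + d(E6,j) − d(i,j):
  between DC and J3: 21 + 22 − 8 = 35
  between J3 and V2: 22 + 18 − 5 = 35
  between V2 and J4: 18 + 8 − 14 = 12
  between J4 and X3: 8 + 14 − 6 = 16
  between X3 and DC: 14 + 21 − 9 = 26
Cheapest insertion is between V2 and J4, adding 12.
New total = 42 + 12 = 54.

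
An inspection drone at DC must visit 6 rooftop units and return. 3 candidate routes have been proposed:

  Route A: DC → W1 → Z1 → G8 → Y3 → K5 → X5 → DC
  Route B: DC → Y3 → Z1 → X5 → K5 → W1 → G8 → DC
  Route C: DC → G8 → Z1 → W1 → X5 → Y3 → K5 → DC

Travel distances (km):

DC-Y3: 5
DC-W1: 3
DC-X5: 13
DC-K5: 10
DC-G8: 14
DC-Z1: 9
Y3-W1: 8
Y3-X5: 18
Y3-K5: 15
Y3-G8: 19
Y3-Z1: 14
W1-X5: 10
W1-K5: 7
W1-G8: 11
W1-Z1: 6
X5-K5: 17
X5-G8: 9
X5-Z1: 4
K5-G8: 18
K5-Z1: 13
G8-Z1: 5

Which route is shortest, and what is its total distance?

72 km — Route B is the shortest.

Route A: 3 + 6 + 5 + 19 + 15 + 17 + 13 = 78
Route B: 5 + 14 + 4 + 17 + 7 + 11 + 14 = 72
Route C: 14 + 5 + 6 + 10 + 18 + 15 + 10 = 78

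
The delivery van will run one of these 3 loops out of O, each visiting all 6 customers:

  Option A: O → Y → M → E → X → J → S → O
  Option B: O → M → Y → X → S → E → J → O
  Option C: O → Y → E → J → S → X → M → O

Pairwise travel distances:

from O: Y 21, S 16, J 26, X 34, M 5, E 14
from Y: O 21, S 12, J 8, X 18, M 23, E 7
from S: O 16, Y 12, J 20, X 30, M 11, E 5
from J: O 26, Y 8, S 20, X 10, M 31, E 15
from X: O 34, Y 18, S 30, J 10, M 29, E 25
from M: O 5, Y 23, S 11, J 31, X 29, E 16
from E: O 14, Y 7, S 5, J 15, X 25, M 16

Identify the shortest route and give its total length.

Option A: 21 + 23 + 16 + 25 + 10 + 20 + 16 = 131
Option B: 5 + 23 + 18 + 30 + 5 + 15 + 26 = 122
Option C: 21 + 7 + 15 + 20 + 30 + 29 + 5 = 127

122 — Option B is the shortest.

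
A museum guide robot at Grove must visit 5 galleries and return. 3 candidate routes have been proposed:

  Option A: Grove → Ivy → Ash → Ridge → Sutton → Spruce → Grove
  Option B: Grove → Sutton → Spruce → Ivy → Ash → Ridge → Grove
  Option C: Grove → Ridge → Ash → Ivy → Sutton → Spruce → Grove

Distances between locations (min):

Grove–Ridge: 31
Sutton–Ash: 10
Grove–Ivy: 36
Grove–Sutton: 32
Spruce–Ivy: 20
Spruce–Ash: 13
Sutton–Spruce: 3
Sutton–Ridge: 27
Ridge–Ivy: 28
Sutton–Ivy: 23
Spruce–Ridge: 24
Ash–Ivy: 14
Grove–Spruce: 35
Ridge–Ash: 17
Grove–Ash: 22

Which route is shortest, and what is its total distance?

Option A: 36 + 14 + 17 + 27 + 3 + 35 = 132
Option B: 32 + 3 + 20 + 14 + 17 + 31 = 117
Option C: 31 + 17 + 14 + 23 + 3 + 35 = 123

Shortest is Option B, total 117 min.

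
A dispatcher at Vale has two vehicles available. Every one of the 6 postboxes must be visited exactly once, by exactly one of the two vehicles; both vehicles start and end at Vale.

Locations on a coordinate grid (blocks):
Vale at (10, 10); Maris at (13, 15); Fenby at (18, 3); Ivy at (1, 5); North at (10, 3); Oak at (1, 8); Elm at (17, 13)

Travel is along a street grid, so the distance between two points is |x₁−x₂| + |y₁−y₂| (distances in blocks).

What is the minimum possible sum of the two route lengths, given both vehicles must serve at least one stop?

Minimum combined distance: 68 blocks.

There are 2^5 − 1 = 31 ways to divide the 6 stops into two non-empty groups. For each, the best each vehicle can do is its own shortest tour through its group:
  {Maris} + {Fenby, Ivy, North, Oak, Elm}: 16 + 54 = 70
  {Fenby} + {Maris, Ivy, North, Oak, Elm}: 30 + 56 = 86
  {Maris, Fenby} + {Ivy, North, Oak, Elm}: 40 + 52 = 92
  {Ivy} + {Maris, Fenby, North, Oak, Elm}: 28 + 58 = 86
  {Maris, Ivy} + {Fenby, North, Oak, Elm}: 44 + 54 = 98
  {Fenby, Ivy} + {Maris, North, Oak, Elm}: 48 + 56 = 104
  … (31 splits in total)
  {Ivy, Oak} + {Maris, Fenby, North, Elm}: 28 + 40 = 68  ← best
Best: vehicle 1 Vale → Ivy → Oak → Vale = 28; vehicle 2 Vale → Maris → Elm → Fenby → North → Vale = 40; combined 68.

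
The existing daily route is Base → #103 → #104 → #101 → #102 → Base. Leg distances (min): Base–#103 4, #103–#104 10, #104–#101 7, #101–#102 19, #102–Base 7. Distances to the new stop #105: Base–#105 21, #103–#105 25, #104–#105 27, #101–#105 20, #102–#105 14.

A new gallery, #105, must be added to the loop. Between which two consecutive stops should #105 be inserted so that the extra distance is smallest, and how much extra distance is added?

Insertion cost between consecutive stops i–j is d(i,#105) + d(#105,j) − d(i,j):
  between Base and #103: 21 + 25 − 4 = 42
  between #103 and #104: 25 + 27 − 10 = 42
  between #104 and #101: 27 + 20 − 7 = 40
  between #101 and #102: 20 + 14 − 19 = 15
  between #102 and Base: 14 + 21 − 7 = 28
Cheapest insertion is between #101 and #102, adding 15.
New total = 47 + 15 = 62.

Adding 15 min by placing #105 on the #101–#102 leg.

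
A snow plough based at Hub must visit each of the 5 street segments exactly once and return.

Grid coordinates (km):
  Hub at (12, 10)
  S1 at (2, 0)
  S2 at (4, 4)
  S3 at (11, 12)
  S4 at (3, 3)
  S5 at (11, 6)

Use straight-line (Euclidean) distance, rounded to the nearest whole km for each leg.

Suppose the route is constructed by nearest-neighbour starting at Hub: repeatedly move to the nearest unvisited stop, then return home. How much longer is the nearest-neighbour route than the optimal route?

1 km longer than the optimal tour.

Hub: S3=2, S5=4, S2=10, S4=11, S1=14 ⇒ S3
S3: S5=6, S2=11, S4=12, S1=15 ⇒ S5
S5: S2=7, S4=9, S1=11 ⇒ S2
S2: S4=1, S1=4 ⇒ S4
S4: S1=3 ⇒ S1
NN route Hub → S3 → S5 → S2 → S4 → S1 → Hub costs 33.
Optimal: Hub → S3 → S1 → S4 → S2 → S5 → Hub costs 32 (by enumerating all 60 distinct tours).
Excess = 33 − 32 = 1.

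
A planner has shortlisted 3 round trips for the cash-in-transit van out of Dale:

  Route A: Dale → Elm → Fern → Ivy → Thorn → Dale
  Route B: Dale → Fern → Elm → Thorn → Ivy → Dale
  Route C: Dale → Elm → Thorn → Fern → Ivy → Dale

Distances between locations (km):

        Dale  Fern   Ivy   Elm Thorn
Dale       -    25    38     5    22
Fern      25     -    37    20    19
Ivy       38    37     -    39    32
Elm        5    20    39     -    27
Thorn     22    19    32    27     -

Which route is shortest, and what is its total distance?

116 km — Route A is the shortest.

Route A: 5 + 20 + 37 + 32 + 22 = 116
Route B: 25 + 20 + 27 + 32 + 38 = 142
Route C: 5 + 27 + 19 + 37 + 38 = 126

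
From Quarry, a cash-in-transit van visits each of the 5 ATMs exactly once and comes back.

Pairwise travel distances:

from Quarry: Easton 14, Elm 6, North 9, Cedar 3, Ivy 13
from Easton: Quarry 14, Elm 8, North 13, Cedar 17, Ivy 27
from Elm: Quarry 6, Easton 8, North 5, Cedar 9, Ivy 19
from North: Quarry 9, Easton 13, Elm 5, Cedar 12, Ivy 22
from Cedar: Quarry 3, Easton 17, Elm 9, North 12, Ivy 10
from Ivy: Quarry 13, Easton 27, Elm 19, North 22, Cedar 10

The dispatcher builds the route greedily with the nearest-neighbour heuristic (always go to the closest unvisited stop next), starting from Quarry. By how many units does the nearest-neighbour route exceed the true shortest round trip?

8 longer than the optimal tour.

Quarry: Cedar=3, Elm=6, North=9, Ivy=13, Easton=14 ⇒ Cedar
Cedar: Elm=9, Ivy=10, North=12, Easton=17 ⇒ Elm
Elm: North=5, Easton=8, Ivy=19 ⇒ North
North: Easton=13, Ivy=22 ⇒ Easton
Easton: Ivy=27 ⇒ Ivy
NN route Quarry → Cedar → Elm → North → Easton → Ivy → Quarry costs 70.
Optimal: Quarry → Easton → Elm → North → Cedar → Ivy → Quarry costs 62 (by enumerating all 60 distinct tours).
Excess = 70 − 62 = 8.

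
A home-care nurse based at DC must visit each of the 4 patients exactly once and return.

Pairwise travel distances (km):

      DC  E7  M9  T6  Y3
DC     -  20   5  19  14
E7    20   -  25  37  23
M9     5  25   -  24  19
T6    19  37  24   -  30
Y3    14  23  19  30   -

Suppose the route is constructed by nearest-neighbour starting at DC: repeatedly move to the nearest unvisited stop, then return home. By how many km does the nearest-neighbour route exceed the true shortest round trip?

DC: M9=5, Y3=14, T6=19, E7=20 ⇒ M9
M9: Y3=19, T6=24, E7=25 ⇒ Y3
Y3: E7=23, T6=30 ⇒ E7
E7: T6=37 ⇒ T6
NN route DC → M9 → Y3 → E7 → T6 → DC costs 103.
Optimal: DC → E7 → Y3 → T6 → M9 → DC costs 102 (by enumerating all 12 distinct tours).
Excess = 103 − 102 = 1.

Excess over optimum: 1 km.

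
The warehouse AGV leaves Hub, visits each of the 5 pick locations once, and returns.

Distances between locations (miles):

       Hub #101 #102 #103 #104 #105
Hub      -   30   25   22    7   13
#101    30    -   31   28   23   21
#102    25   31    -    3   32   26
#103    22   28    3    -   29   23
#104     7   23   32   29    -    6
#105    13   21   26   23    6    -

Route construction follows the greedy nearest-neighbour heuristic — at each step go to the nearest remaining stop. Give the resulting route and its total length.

Hub → [#104:7 / #105:13 / #103:22 / #102:25 / #101:30] → #104 (7)
#104 → [#105:6 / #101:23 / #103:29 / #102:32] → #105 (6)
#105 → [#101:21 / #103:23 / #102:26] → #101 (21)
#101 → [#103:28 / #102:31] → #103 (28)
#103 → [#102:3] → #102 (3)
Return #102→Hub: 25.
Total = 7 + 6 + 21 + 28 + 3 + 25 = 90.

Total distance 90 miles via the nearest-neighbour route Hub → #104 → #105 → #101 → #103 → #102 → Hub.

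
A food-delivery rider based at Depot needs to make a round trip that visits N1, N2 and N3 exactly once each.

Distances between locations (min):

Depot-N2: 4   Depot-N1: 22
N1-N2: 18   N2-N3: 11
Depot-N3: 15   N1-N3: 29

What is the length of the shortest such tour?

Minimum total distance: 66 min.

There are 3 distinct closed tours to check (reversals are equivalent).
Depot→N1→N2→N3→Depot: 22+18+11+15 = 66
Depot→N1→N3→N2→Depot: 22+29+11+4 = 66
Depot→N2→N1→N3→Depot: 4+18+29+15 = 66
The minimum is 66.
One optimal route: Depot → N1 → N2 → N3 → Depot (or its reverse).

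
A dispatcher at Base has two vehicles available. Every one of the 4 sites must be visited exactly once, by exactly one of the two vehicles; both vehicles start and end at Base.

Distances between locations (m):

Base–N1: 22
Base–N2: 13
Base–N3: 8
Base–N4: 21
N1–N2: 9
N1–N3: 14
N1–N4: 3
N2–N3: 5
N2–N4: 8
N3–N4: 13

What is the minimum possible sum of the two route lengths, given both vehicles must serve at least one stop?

62 m — the smallest possible combined total.

There are 2^3 − 1 = 7 ways to divide the 4 stops into two non-empty groups. For each, the best each vehicle can do is its own shortest tour through its group:
  {N1} + {N2, N3, N4}: 44 + 42 = 86
  {N2} + {N1, N3, N4}: 26 + 46 = 72
  {N1, N2} + {N3, N4}: 44 + 42 = 86
  {N3} + {N1, N2, N4}: 16 + 46 = 62
  {N1, N3} + {N2, N4}: 44 + 42 = 86
  {N2, N3} + {N1, N4}: 26 + 46 = 72
  … (7 splits in total)
Best: vehicle 1 Base → N3 → Base = 16; vehicle 2 Base → N1 → N4 → N2 → Base = 46; combined 62.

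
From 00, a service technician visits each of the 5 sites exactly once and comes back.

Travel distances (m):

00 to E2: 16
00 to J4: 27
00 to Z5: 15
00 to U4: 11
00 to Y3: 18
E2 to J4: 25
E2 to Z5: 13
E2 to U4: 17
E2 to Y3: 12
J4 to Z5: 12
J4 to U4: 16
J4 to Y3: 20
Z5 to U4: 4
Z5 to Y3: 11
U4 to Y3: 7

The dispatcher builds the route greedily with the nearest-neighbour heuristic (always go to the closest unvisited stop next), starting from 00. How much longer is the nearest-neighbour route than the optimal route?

Excess over optimum: 15 m.

From 00: U4=11, Z5=15, E2=16, Y3=18, J4=27 → choose U4 (11).
From U4: Z5=4, Y3=7, J4=16, E2=17 → choose Z5 (4).
From Z5: Y3=11, J4=12, E2=13 → choose Y3 (11).
From Y3: E2=12, J4=20 → choose E2 (12).
From E2: J4=25 → choose J4 (25).
NN route 00 → U4 → Z5 → Y3 → E2 → J4 → 00 costs 90.
Optimal: 00 → E2 → Y3 → J4 → Z5 → U4 → 00 costs 75 (by enumerating all 60 distinct tours).
Excess = 90 − 75 = 15.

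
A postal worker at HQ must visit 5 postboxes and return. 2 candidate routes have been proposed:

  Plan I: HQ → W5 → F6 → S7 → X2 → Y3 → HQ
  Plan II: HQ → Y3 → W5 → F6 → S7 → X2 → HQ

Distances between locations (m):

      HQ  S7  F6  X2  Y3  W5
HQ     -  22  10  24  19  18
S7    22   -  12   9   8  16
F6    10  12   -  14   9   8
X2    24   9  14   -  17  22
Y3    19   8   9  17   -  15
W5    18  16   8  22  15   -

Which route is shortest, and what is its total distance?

83 m — Plan I is the shortest.

Plan I: 18 + 8 + 12 + 9 + 17 + 19 = 83
Plan II: 19 + 15 + 8 + 12 + 9 + 24 = 87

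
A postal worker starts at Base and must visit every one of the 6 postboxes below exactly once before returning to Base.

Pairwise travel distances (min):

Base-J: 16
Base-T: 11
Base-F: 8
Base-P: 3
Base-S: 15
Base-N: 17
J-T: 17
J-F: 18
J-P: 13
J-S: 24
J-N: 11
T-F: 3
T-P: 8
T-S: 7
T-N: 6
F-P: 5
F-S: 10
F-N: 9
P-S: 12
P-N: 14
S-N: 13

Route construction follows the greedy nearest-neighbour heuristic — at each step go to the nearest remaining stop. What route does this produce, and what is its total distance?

67 min along Base → P → F → T → N → J → S → Base.

At Base the remaining stops are P 3, F 8, T 11, S 15, J 16, N 17; go to P.
At P the remaining stops are F 5, T 8, S 12, J 13, N 14; go to F.
At F the remaining stops are T 3, N 9, S 10, J 18; go to T.
At T the remaining stops are N 6, S 7, J 17; go to N.
At N the remaining stops are J 11, S 13; go to J.
At J the remaining stops are S 24; go to S.
Return S→Base: 15.
Total = 3 + 5 + 3 + 6 + 11 + 24 + 15 = 67.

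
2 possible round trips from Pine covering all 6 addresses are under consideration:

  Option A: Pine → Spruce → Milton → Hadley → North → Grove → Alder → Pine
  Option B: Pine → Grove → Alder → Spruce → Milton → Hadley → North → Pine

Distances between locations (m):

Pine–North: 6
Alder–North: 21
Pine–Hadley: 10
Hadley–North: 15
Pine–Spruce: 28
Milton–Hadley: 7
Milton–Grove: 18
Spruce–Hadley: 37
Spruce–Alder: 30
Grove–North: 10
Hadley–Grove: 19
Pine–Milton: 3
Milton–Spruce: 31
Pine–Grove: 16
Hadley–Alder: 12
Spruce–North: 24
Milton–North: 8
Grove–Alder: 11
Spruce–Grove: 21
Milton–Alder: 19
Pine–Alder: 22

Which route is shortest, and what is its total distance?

Option A: 28 + 31 + 7 + 15 + 10 + 11 + 22 = 124
Option B: 16 + 11 + 30 + 31 + 7 + 15 + 6 = 116

116 m — Option B is the shortest.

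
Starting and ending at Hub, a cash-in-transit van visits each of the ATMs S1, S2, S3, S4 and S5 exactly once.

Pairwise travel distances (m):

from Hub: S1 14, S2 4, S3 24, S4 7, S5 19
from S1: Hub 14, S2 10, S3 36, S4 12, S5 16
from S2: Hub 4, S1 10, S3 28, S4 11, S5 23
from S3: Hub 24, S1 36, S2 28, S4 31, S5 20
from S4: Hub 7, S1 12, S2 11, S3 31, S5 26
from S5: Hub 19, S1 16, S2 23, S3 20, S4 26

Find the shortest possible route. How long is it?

Hub → S1 → S2 → S3 → S4 → S5 → Hub: 14+10+28+31+26+19 = 128
Hub → S1 → S2 → S3 → S5 → S4 → Hub: 14+10+28+20+26+7 = 105
Hub → S1 → S2 → S4 → S3 → S5 → Hub: 14+10+11+31+20+19 = 105
Hub → S1 → S2 → S4 → S5 → S3 → Hub: 14+10+11+26+20+24 = 105
Hub → S1 → S2 → S5 → S3 → S4 → Hub: 14+10+23+20+31+7 = 105
Hub → S1 → S2 → S5 → S4 → S3 → Hub: 14+10+23+26+31+24 = 128
Hub → S1 → S3 → S2 → S4 → S5 → Hub: 14+36+28+11+26+19 = 134
Hub → S1 → S3 → S2 → S5 → S4 → Hub: 14+36+28+23+26+7 = 134
Hub → S1 → S3 → S4 → S2 → S5 → Hub: 14+36+31+11+23+19 = 134
Hub → S1 → S3 → S4 → S5 → S2 → Hub: 14+36+31+26+23+4 = 134
Hub → S1 → S3 → S5 → S2 → S4 → Hub: 14+36+20+23+11+7 = 111
Hub → S1 → S3 → S5 → S4 → S2 → Hub: 14+36+20+26+11+4 = 111
Hub → S1 → S4 → S2 → S3 → S5 → Hub: 14+12+11+28+20+19 = 104
Hub → S1 → S4 → S2 → S5 → S3 → Hub: 14+12+11+23+20+24 = 104
… (46 more)
Hub → S2 → S3 → S5 → S1 → S4 → Hub: 4+28+20+16+12+7 = 87  ← best
The minimum is 87.
One optimal route: Hub → S2 → S3 → S5 → S1 → S4 → Hub (or its reverse).

Shortest round trip = 87 m.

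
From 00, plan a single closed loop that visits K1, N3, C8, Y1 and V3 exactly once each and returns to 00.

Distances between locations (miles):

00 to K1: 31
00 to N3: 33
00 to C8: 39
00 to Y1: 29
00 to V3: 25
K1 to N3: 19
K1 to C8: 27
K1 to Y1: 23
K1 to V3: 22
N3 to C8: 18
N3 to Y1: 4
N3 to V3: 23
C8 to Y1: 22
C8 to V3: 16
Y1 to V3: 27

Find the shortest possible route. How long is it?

117 miles — the shortest possible round trip.

00 - K1 - N3 - C8 - Y1 - V3 - 00: 31+19+18+22+27+25 = 142
00 - K1 - N3 - C8 - V3 - Y1 - 00: 31+19+18+16+27+29 = 140
00 - K1 - N3 - Y1 - C8 - V3 - 00: 31+19+4+22+16+25 = 117
00 - K1 - N3 - Y1 - V3 - C8 - 00: 31+19+4+27+16+39 = 136
00 - K1 - N3 - V3 - C8 - Y1 - 00: 31+19+23+16+22+29 = 140
00 - K1 - N3 - V3 - Y1 - C8 - 00: 31+19+23+27+22+39 = 161
00 - K1 - C8 - N3 - Y1 - V3 - 00: 31+27+18+4+27+25 = 132
00 - K1 - C8 - N3 - V3 - Y1 - 00: 31+27+18+23+27+29 = 155
00 - K1 - C8 - Y1 - N3 - V3 - 00: 31+27+22+4+23+25 = 132
00 - K1 - C8 - Y1 - V3 - N3 - 00: 31+27+22+27+23+33 = 163
00 - K1 - C8 - V3 - N3 - Y1 - 00: 31+27+16+23+4+29 = 130
00 - K1 - C8 - V3 - Y1 - N3 - 00: 31+27+16+27+4+33 = 138
00 - K1 - Y1 - N3 - C8 - V3 - 00: 31+23+4+18+16+25 = 117
00 - K1 - Y1 - N3 - V3 - C8 - 00: 31+23+4+23+16+39 = 136
… (46 more)
The minimum is 117.
One optimal route: 00 → K1 → N3 → Y1 → C8 → V3 → 00 (or its reverse).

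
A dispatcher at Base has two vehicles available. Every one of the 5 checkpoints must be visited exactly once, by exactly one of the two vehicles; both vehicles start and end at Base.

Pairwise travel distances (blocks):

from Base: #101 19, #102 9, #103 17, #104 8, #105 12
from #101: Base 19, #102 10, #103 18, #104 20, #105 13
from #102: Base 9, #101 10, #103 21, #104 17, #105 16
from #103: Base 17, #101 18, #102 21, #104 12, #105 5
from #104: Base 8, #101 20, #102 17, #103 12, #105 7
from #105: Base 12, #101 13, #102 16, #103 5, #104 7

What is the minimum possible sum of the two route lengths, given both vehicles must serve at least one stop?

Minimum combined distance: 70 blocks.

There are 2^4 − 1 = 15 ways to divide the 5 stops into two non-empty groups. For each, the best each vehicle can do is its own shortest tour through its group:
  {#101} + {#102, #103, #104, #105}: 38 + 50 = 88
  {#102} + {#101, #103, #104, #105}: 18 + 57 = 75
  {#101, #102} + {#103, #104, #105}: 38 + 37 = 75
  {#103} + {#101, #102, #104, #105}: 34 + 47 = 81
  {#101, #103} + {#102, #104, #105}: 54 + 40 = 94
  {#102, #103} + {#101, #104, #105}: 47 + 47 = 94
  … (15 splits in total)
  {#104} + {#101, #102, #103, #105}: 16 + 54 = 70  ← best
Best: vehicle 1 Base → #104 → Base = 16; vehicle 2 Base → #102 → #101 → #103 → #105 → Base = 54; combined 70.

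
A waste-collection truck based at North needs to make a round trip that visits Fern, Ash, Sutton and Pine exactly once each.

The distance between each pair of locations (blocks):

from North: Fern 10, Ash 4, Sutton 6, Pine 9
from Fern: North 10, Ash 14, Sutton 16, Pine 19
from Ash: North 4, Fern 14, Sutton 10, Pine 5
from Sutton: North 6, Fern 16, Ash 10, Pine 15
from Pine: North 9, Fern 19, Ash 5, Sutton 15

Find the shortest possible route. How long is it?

With 4 stops there are 4!/2 = 12 distinct round trips (a route and its reverse cost the same).
North-Fern-Ash-Sutton-Pine-North: 10+14+10+15+9 = 58
North-Fern-Ash-Pine-Sutton-North: 10+14+5+15+6 = 50
North-Fern-Sutton-Ash-Pine-North: 10+16+10+5+9 = 50
North-Fern-Sutton-Pine-Ash-North: 10+16+15+5+4 = 50
North-Fern-Pine-Ash-Sutton-North: 10+19+5+10+6 = 50
North-Fern-Pine-Sutton-Ash-North: 10+19+15+10+4 = 58
North-Ash-Fern-Sutton-Pine-North: 4+14+16+15+9 = 58
North-Ash-Fern-Pine-Sutton-North: 4+14+19+15+6 = 58
North-Ash-Sutton-Fern-Pine-North: 4+10+16+19+9 = 58
North-Ash-Pine-Fern-Sutton-North: 4+5+19+16+6 = 50
North-Sutton-Fern-Ash-Pine-North: 6+16+14+5+9 = 50
North-Sutton-Ash-Fern-Pine-North: 6+10+14+19+9 = 58
The minimum is 50.
One optimal route: North → Fern → Ash → Pine → Sutton → North (or its reverse).

Minimum total distance: 50 blocks.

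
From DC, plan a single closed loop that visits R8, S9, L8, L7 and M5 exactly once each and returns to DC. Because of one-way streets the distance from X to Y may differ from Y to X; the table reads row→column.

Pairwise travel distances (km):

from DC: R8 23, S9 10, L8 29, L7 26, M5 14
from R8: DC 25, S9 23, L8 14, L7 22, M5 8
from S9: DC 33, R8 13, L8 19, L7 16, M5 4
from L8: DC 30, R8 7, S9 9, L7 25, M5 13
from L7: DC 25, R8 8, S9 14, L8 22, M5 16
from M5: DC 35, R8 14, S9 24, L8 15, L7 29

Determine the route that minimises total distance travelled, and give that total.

DC-R8-S9-L8-L7-M5-DC: 23+23+19+25+16+35 = 141
DC-R8-S9-L8-M5-L7-DC: 23+23+19+13+29+25 = 132
DC-R8-S9-L7-L8-M5-DC: 23+23+16+22+13+35 = 132
DC-R8-S9-L7-M5-L8-DC: 23+23+16+16+15+30 = 123
DC-R8-S9-M5-L8-L7-DC: 23+23+4+15+25+25 = 115
DC-R8-S9-M5-L7-L8-DC: 23+23+4+29+22+30 = 131
DC-R8-L8-S9-L7-M5-DC: 23+14+9+16+16+35 = 113
DC-R8-L8-S9-M5-L7-DC: 23+14+9+4+29+25 = 104
DC-R8-L8-L7-S9-M5-DC: 23+14+25+14+4+35 = 115
DC-R8-L8-L7-M5-S9-DC: 23+14+25+16+24+33 = 135
DC-R8-L8-M5-S9-L7-DC: 23+14+13+24+16+25 = 115
DC-R8-L8-M5-L7-S9-DC: 23+14+13+29+14+33 = 126
DC-R8-L7-S9-L8-M5-DC: 23+22+14+19+13+35 = 126
DC-R8-L7-S9-M5-L8-DC: 23+22+14+4+15+30 = 108
… (106 more)
DC-S9-M5-L8-R8-L7-DC: 10+4+15+7+22+25 = 83  ← best
The minimum is 83.
One optimal route: DC → S9 → M5 → L8 → R8 → L7 → DC.

Minimum total distance: 83 km.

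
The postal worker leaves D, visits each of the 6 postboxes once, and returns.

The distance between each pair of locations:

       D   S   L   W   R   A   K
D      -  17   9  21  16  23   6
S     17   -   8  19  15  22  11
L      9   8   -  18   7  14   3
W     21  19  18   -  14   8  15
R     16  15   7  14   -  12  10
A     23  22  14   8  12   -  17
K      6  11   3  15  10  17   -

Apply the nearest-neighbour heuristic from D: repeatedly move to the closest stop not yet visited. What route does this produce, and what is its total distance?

D → [K:6 / L:9 / R:16 / S:17 / W:21 / A:23] → K (6)
K → [L:3 / R:10 / S:11 / W:15 / A:17] → L (3)
L → [R:7 / S:8 / A:14 / W:18] → R (7)
R → [A:12 / W:14 / S:15] → A (12)
A → [W:8 / S:22] → W (8)
W → [S:19] → S (19)
Return S→D: 17.
Total = 6 + 3 + 7 + 12 + 8 + 19 + 17 = 72.

Total distance 72 via the nearest-neighbour route D → K → L → R → A → W → S → D.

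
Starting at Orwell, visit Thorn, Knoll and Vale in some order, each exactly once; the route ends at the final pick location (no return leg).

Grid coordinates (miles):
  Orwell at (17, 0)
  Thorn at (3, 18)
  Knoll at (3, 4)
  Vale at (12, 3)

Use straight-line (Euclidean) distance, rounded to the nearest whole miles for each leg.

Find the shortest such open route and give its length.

29 miles — the minimum one-way total.

There are 3! = 6 possible orderings.
Orwell - Thorn - Knoll - Vale: 23+14+9 = 46
Orwell - Thorn - Vale - Knoll: 23+17+9 = 49
Orwell - Knoll - Thorn - Vale: 15+14+17 = 46
Orwell - Knoll - Vale - Thorn: 15+9+17 = 41
Orwell - Vale - Thorn - Knoll: 6+17+14 = 37
Orwell - Vale - Knoll - Thorn: 6+9+14 = 29
The minimum is 29.
One shortest path: Orwell → Vale → Knoll → Thorn.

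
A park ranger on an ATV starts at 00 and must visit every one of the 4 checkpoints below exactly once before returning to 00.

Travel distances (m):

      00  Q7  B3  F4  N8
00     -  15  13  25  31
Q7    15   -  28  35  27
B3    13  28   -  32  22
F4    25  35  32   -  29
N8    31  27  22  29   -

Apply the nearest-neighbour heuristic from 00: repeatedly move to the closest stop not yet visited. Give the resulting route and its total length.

From 00: distances to unvisited — B3=13, Q7=15, F4=25, N8=31. Nearest is B3 (13).
From B3: distances to unvisited — N8=22, Q7=28, F4=32. Nearest is N8 (22).
From N8: distances to unvisited — Q7=27, F4=29. Nearest is Q7 (27).
From Q7: distances to unvisited — F4=35. Nearest is F4 (35).
Return F4→00: 25.
Total = 13 + 22 + 27 + 35 + 25 = 122.

Total distance 122 m via the nearest-neighbour route 00 → B3 → N8 → Q7 → F4 → 00.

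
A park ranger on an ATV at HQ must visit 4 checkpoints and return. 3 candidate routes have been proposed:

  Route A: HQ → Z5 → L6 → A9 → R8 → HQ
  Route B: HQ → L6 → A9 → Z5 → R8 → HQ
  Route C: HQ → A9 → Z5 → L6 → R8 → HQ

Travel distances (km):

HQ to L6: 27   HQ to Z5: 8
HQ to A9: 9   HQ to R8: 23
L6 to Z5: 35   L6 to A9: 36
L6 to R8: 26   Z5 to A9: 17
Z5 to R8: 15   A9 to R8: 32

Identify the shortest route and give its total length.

110 km — Route C is the shortest.

Route A: 8 + 35 + 36 + 32 + 23 = 134
Route B: 27 + 36 + 17 + 15 + 23 = 118
Route C: 9 + 17 + 35 + 26 + 23 = 110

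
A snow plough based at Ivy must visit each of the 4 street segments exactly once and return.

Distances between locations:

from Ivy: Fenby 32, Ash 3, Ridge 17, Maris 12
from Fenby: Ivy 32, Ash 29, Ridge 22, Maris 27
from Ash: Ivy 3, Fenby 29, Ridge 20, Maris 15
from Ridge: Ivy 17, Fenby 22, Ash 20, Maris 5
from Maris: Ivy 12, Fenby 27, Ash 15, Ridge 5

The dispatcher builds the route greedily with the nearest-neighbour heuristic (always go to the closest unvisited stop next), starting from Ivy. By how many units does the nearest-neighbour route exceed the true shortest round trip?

From Ivy: Ash=3, Maris=12, Ridge=17, Fenby=32 → choose Ash (3).
From Ash: Maris=15, Ridge=20, Fenby=29 → choose Maris (15).
From Maris: Ridge=5, Fenby=27 → choose Ridge (5).
From Ridge: Fenby=22 → choose Fenby (22).
NN route Ivy → Ash → Maris → Ridge → Fenby → Ivy costs 77.
Optimal: Ivy → Ash → Fenby → Ridge → Maris → Ivy costs 71 (by enumerating all 12 distinct tours).
Excess = 77 − 71 = 6.

The nearest-neighbour route is 6 longer than optimal.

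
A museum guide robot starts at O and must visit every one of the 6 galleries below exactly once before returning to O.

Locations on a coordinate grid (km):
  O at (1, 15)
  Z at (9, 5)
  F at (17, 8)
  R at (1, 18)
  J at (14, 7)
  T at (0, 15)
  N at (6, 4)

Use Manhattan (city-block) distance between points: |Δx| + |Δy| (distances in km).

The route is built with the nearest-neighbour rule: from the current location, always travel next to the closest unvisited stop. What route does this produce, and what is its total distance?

Total distance 62 km via the nearest-neighbour route O → T → R → N → Z → J → F → O.

From O: distances to unvisited — T=1, R=3, N=16, Z=18, J=21, F=23. Nearest is T (1).
From T: distances to unvisited — R=4, N=17, Z=19, J=22, F=24. Nearest is R (4).
From R: distances to unvisited — N=19, Z=21, J=24, F=26. Nearest is N (19).
From N: distances to unvisited — Z=4, J=11, F=15. Nearest is Z (4).
From Z: distances to unvisited — J=7, F=11. Nearest is J (7).
From J: distances to unvisited — F=4. Nearest is F (4).
Return F→O: 23.
Total = 1 + 4 + 19 + 4 + 7 + 4 + 23 = 62.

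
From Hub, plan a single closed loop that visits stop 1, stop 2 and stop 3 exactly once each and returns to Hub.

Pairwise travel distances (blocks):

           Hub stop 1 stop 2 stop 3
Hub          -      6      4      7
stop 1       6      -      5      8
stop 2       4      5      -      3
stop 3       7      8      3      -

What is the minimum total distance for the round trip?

Hub→stop 1→stop 2→stop 3→Hub: 6+5+3+7 = 21
Hub→stop 1→stop 3→stop 2→Hub: 6+8+3+4 = 21
Hub→stop 2→stop 1→stop 3→Hub: 4+5+8+7 = 24
The minimum is 21.
One optimal route: Hub → stop 1 → stop 2 → stop 3 → Hub (or its reverse).

21 blocks — the shortest possible round trip.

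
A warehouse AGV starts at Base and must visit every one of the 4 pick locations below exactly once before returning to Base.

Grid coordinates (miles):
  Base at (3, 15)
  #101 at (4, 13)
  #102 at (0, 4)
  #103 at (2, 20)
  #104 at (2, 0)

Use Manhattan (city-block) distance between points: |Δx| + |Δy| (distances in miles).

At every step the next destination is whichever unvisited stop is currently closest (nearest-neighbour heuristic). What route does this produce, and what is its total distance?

Total distance 52 miles via the nearest-neighbour route Base → #101 → #103 → #102 → #104 → Base.

From Base: distances to unvisited — #101=3, #103=6, #102=14, #104=16. Nearest is #101 (3).
From #101: distances to unvisited — #103=9, #102=13, #104=15. Nearest is #103 (9).
From #103: distances to unvisited — #102=18, #104=20. Nearest is #102 (18).
From #102: distances to unvisited — #104=6. Nearest is #104 (6).
Return #104→Base: 16.
Total = 3 + 9 + 18 + 6 + 16 = 52.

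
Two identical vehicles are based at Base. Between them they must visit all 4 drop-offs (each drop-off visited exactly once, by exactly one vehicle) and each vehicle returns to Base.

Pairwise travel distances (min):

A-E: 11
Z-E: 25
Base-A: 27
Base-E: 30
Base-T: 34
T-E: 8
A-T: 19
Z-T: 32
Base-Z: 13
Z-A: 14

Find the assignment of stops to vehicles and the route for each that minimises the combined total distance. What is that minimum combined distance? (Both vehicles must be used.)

Check every non-empty split of the stops between the two vehicles; for each half take its own optimal tour:
  {Z} + {A, T, E}: 26 + 80 = 106
  {A} + {Z, T, E}: 54 + 80 = 134
  {Z, A} + {T, E}: 54 + 72 = 126
  {T} + {Z, A, E}: 68 + 68 = 136
  {Z, T} + {A, E}: 79 + 68 = 147
  {A, T} + {Z, E}: 80 + 68 = 148
  … (7 splits in total)
Best: vehicle 1 Base → Z → Base = 26; vehicle 2 Base → A → E → T → Base = 80; combined 106.

106 min — the smallest possible combined total.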